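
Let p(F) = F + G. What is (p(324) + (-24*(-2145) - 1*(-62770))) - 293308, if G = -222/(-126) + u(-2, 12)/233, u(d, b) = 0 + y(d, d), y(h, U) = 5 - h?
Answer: -874536694/4893 ≈ -1.7873e+5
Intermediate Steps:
u(d, b) = 5 - d (u(d, b) = 0 + (5 - d) = 5 - d)
G = 8768/4893 (G = -222/(-126) + (5 - 1*(-2))/233 = -222*(-1/126) + (5 + 2)*(1/233) = 37/21 + 7*(1/233) = 37/21 + 7/233 = 8768/4893 ≈ 1.7919)
p(F) = 8768/4893 + F (p(F) = F + 8768/4893 = 8768/4893 + F)
(p(324) + (-24*(-2145) - 1*(-62770))) - 293308 = ((8768/4893 + 324) + (-24*(-2145) - 1*(-62770))) - 293308 = (1594100/4893 + (51480 + 62770)) - 293308 = (1594100/4893 + 114250) - 293308 = 560619350/4893 - 293308 = -874536694/4893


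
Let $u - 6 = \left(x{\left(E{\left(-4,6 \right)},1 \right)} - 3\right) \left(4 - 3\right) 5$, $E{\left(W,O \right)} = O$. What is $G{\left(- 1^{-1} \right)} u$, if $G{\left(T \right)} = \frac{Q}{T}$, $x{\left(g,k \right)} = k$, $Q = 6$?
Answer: $24$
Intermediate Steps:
$G{\left(T \right)} = \frac{6}{T}$
$u = -4$ ($u = 6 + \left(1 - 3\right) \left(4 - 3\right) 5 = 6 - 2 \cdot 1 \cdot 5 = 6 - 10 = -4$)
$G{\left(- 1^{-1} \right)} u = \frac{6}{\left(-1\right) 1^{-1}} \left(-4\right) = \frac{6}{\left(-1\right) 1} \left(-4\right) = \frac{6}{-1} \left(-4\right) = 6 \left(-1\right) \left(-4\right) = \left(-6\right) \left(-4\right) = 24$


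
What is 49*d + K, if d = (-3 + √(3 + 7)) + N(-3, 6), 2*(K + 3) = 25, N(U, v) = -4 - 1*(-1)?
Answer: -569/2 + 49*√10 ≈ -129.55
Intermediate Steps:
N(U, v) = -3 (N(U, v) = -4 + 1 = -3)
K = 19/2 (K = -3 + (½)*25 = -3 + 25/2 = 19/2 ≈ 9.5000)
d = -6 + √10 (d = (-3 + √(3 + 7)) - 3 = (-3 + √10) - 3 = -6 + √10 ≈ -2.8377)
49*d + K = 49*(-6 + √10) + 19/2 = (-294 + 49*√10) + 19/2 = -569/2 + 49*√10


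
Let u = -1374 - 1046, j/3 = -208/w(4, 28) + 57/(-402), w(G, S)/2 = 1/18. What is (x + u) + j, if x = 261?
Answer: -1041907/134 ≈ -7775.4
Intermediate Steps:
w(G, S) = ⅑ (w(G, S) = 2/18 = 2*(1/18) = ⅑)
j = -752601/134 (j = 3*(-208/⅑ + 57/(-402)) = 3*(-208*9 + 57*(-1/402)) = 3*(-1872 - 19/134) = 3*(-250867/134) = -752601/134 ≈ -5616.4)
u = -2420
(x + u) + j = (261 - 2420) - 752601/134 = -2159 - 752601/134 = -1041907/134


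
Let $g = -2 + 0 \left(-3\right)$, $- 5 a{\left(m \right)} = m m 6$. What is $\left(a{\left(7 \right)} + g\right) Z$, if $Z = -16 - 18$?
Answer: $\frac{10336}{5} \approx 2067.2$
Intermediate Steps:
$a{\left(m \right)} = - \frac{6 m^{2}}{5}$ ($a{\left(m \right)} = - \frac{m m 6}{5} = - \frac{m^{2} \cdot 6}{5} = - \frac{6 m^{2}}{5}$)
$Z = -34$ ($Z = -16 - 18 = -34$)
$g = -2$ ($g = -2 + 0 = -2$)
$\left(a{\left(7 \right)} + g\right) Z = \left(- \frac{6 \cdot 7^{2}}{5} - 2\right) \left(-34\right) = \left(\left(- \frac{6}{5}\right) 49 - 2\right) \left(-34\right) = \left(- \frac{294}{5} - 2\right) \left(-34\right) = \left(- \frac{304}{5}\right) \left(-34\right) = \frac{10336}{5}$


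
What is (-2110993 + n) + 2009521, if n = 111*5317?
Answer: 488715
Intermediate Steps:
n = 590187
(-2110993 + n) + 2009521 = (-2110993 + 590187) + 2009521 = -1520806 + 2009521 = 488715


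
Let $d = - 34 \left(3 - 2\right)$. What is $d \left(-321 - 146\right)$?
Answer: $15878$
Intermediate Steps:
$d = -34$ ($d = - 34 \left(3 - 2\right) = \left(-34\right) 1 = -34$)
$d \left(-321 - 146\right) = - 34 \left(-321 - 146\right) = \left(-34\right) \left(-467\right) = 15878$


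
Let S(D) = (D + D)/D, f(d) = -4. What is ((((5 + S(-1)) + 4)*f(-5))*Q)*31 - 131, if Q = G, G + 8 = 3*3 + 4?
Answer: -6951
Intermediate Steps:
S(D) = 2 (S(D) = (2*D)/D = 2)
G = 5 (G = -8 + (3*3 + 4) = -8 + (9 + 4) = -8 + 13 = 5)
Q = 5
((((5 + S(-1)) + 4)*f(-5))*Q)*31 - 131 = ((((5 + 2) + 4)*(-4))*5)*31 - 131 = (((7 + 4)*(-4))*5)*31 - 131 = ((11*(-4))*5)*31 - 131 = -44*5*31 - 131 = -220*31 - 131 = -6820 - 131 = -6951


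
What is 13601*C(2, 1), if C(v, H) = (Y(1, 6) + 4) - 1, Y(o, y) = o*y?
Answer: 122409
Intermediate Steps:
C(v, H) = 9 (C(v, H) = (1*6 + 4) - 1 = (6 + 4) - 1 = 10 - 1 = 9)
13601*C(2, 1) = 13601*9 = 122409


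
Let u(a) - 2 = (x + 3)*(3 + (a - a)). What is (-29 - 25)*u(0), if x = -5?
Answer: 216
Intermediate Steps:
u(a) = -4 (u(a) = 2 + (-5 + 3)*(3 + (a - a)) = 2 - 2*(3 + 0) = 2 - 2*3 = 2 - 6 = -4)
(-29 - 25)*u(0) = (-29 - 25)*(-4) = -54*(-4) = 216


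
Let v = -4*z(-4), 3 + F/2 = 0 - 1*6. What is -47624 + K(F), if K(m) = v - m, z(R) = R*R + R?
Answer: -47654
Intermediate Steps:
F = -18 (F = -6 + 2*(0 - 1*6) = -6 + 2*(0 - 6) = -6 + 2*(-6) = -6 - 12 = -18)
z(R) = R + R² (z(R) = R² + R = R + R²)
v = -48 (v = -(-16)*(1 - 4) = -(-16)*(-3) = -4*12 = -48)
K(m) = -48 - m
-47624 + K(F) = -47624 + (-48 - 1*(-18)) = -47624 + (-48 + 18) = -47624 - 30 = -47654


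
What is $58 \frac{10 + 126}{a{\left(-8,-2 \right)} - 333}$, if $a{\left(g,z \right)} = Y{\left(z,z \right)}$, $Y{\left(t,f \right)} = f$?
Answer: $- \frac{7888}{335} \approx -23.546$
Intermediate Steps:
$a{\left(g,z \right)} = z$
$58 \frac{10 + 126}{a{\left(-8,-2 \right)} - 333} = 58 \frac{10 + 126}{-2 - 333} = 58 \frac{136}{-335} = 58 \cdot 136 \left(- \frac{1}{335}\right) = 58 \left(- \frac{136}{335}\right) = - \frac{7888}{335}$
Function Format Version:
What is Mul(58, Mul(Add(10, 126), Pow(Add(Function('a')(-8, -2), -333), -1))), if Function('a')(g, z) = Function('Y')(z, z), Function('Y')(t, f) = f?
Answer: Rational(-7888, 335) ≈ -23.546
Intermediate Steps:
Function('a')(g, z) = z
Mul(58, Mul(Add(10, 126), Pow(Add(Function('a')(-8, -2), -333), -1))) = Mul(58, Mul(Add(10, 126), Pow(Add(-2, -333), -1))) = Mul(58, Mul(136, Pow(-335, -1))) = Mul(58, Mul(136, Rational(-1, 335))) = Mul(58, Rational(-136, 335)) = Rational(-7888, 335)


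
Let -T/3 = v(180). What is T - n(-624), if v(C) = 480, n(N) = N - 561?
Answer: -255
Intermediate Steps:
n(N) = -561 + N
T = -1440 (T = -3*480 = -1440)
T - n(-624) = -1440 - (-561 - 624) = -1440 - 1*(-1185) = -1440 + 1185 = -255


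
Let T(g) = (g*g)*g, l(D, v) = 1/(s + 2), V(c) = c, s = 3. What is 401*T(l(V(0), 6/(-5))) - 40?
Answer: -4599/125 ≈ -36.792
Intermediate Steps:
l(D, v) = 1/5 (l(D, v) = 1/(3 + 2) = 1/5)
T(g) = g**3 (T(g) = g**2*g = g**3)
401*T(l(V(0), 6/(-5))) - 40 = 401*(1/5)**3 - 40 = 401*(1/125) - 40 = 401/125 - 40 = -4599/125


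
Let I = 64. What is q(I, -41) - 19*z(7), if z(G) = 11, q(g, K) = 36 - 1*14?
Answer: -187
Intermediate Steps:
q(g, K) = 22 (q(g, K) = 36 - 14 = 22)
q(I, -41) - 19*z(7) = 22 - 19*11 = 22 - 1*209 = 22 - 209 = -187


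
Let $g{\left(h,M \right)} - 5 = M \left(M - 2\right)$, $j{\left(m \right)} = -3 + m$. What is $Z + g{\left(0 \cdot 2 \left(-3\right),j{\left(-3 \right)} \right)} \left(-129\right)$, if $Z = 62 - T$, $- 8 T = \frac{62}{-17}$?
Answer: $- \frac{460731}{68} \approx -6775.5$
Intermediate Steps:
$g{\left(h,M \right)} = 5 + M \left(-2 + M\right)$ ($g{\left(h,M \right)} = 5 + M \left(M - 2\right) = 5 + M \left(-2 + M\right)$)
$T = \frac{31}{68}$ ($T = - \frac{62 \frac{1}{-17}}{8} = - \frac{62 \left(- \frac{1}{17}\right)}{8} = \left(- \frac{1}{8}\right) \left(- \frac{62}{17}\right) = \frac{31}{68} \approx 0.45588$)
$Z = \frac{4185}{68}$ ($Z = 62 - \frac{31}{68} = \frac{4185}{68} \approx 61.544$)
$Z + g{\left(0 \cdot 2 \left(-3\right),j{\left(-3 \right)} \right)} \left(-129\right) = \frac{4185}{68} + \left(5 + \left(-3 - 3\right)^{2} - 2 \left(-3 - 3\right)\right) \left(-129\right) = \frac{4185}{68} + \left(5 + \left(-6\right)^{2} - -12\right) \left(-129\right) = \frac{4185}{68} + \left(5 + 36 + 12\right) \left(-129\right) = \frac{4185}{68} + 53 \left(-129\right) = \frac{4185}{68} - 6837 = - \frac{460731}{68}$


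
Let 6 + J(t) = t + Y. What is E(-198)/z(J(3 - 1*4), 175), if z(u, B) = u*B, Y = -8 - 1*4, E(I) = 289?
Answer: -289/3325 ≈ -0.086917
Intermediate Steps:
Y = -12 (Y = -8 - 4 = -12)
J(t) = -18 + t (J(t) = -6 + (t - 12) = -6 + (-12 + t) = -18 + t)
z(u, B) = B*u
E(-198)/z(J(3 - 1*4), 175) = 289/((175*(-18 + (3 - 1*4)))) = 289/((175*(-18 + (3 - 4)))) = 289/((175*(-18 - 1))) = 289/((175*(-19))) = 289/(-3325) = 289*(-1/3325) = -289/3325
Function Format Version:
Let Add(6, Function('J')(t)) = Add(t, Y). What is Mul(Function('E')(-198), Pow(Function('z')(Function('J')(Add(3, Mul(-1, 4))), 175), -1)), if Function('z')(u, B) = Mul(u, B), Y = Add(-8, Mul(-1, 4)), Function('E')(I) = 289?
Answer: Rational(-289, 3325) ≈ -0.086917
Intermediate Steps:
Y = -12 (Y = Add(-8, -4) = -12)
Function('J')(t) = Add(-18, t) (Function('J')(t) = Add(-6, Add(t, -12)) = Add(-6, Add(-12, t)) = Add(-18, t))
Function('z')(u, B) = Mul(B, u)
Mul(Function('E')(-198), Pow(Function('z')(Function('J')(Add(3, Mul(-1, 4))), 175), -1)) = Mul(289, Pow(Mul(175, Add(-18, Add(3, Mul(-1, 4)))), -1)) = Mul(289, Pow(Mul(175, Add(-18, Add(3, -4))), -1)) = Mul(289, Pow(Mul(175, Add(-18, -1)), -1)) = Mul(289, Pow(Mul(175, -19), -1)) = Mul(289, Pow(-3325, -1)) = Mul(289, Rational(-1, 3325)) = Rational(-289, 3325)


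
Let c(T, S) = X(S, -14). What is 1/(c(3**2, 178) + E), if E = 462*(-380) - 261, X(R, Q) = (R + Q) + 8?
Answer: -1/175649 ≈ -5.6932e-6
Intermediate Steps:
X(R, Q) = 8 + Q + R (X(R, Q) = (Q + R) + 8 = 8 + Q + R)
c(T, S) = -6 + S (c(T, S) = 8 - 14 + S = -6 + S)
E = -175821 (E = -175560 - 261 = -175821)
1/(c(3**2, 178) + E) = 1/((-6 + 178) - 175821) = 1/(172 - 175821) = 1/(-175649) = -1/175649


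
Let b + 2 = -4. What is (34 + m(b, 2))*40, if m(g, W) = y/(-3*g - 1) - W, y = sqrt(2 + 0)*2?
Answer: 1280 + 80*sqrt(2)/17 ≈ 1286.7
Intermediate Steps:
b = -6 (b = -2 - 4 = -6)
y = 2*sqrt(2) (y = sqrt(2)*2 = 2*sqrt(2) ≈ 2.8284)
m(g, W) = -W + 2*sqrt(2)/(-1 - 3*g) (m(g, W) = (2*sqrt(2))/(-3*g - 1) - W = (2*sqrt(2))/(-1 - 3*g) - W = 2*sqrt(2)/(-1 - 3*g) - W = -W + 2*sqrt(2)/(-1 - 3*g))
(34 + m(b, 2))*40 = (34 + (-1*2 - 2*sqrt(2) - 3*2*(-6))/(1 + 3*(-6)))*40 = (34 + (-2 - 2*sqrt(2) + 36)/(1 - 18))*40 = (34 + (34 - 2*sqrt(2))/(-17))*40 = (34 - (34 - 2*sqrt(2))/17)*40 = (34 + (-2 + 2*sqrt(2)/17))*40 = (32 + 2*sqrt(2)/17)*40 = 1280 + 80*sqrt(2)/17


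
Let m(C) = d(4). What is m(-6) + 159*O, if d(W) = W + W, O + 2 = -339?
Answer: -54211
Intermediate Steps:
O = -341 (O = -2 - 339 = -341)
d(W) = 2*W
m(C) = 8 (m(C) = 2*4 = 8)
m(-6) + 159*O = 8 + 159*(-341) = 8 - 54219 = -54211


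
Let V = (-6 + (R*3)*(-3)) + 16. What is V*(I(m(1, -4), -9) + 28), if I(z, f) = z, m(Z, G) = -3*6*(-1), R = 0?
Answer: 460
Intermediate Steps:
m(Z, G) = 18 (m(Z, G) = -18*(-1) = 18)
V = 10 (V = (-6 + (0*3)*(-3)) + 16 = (-6 + 0*(-3)) + 16 = (-6 + 0) + 16 = -6 + 16 = 10)
V*(I(m(1, -4), -9) + 28) = 10*(18 + 28) = 10*46 = 460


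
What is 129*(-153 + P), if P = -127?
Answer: -36120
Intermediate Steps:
129*(-153 + P) = 129*(-153 - 127) = 129*(-280) = -36120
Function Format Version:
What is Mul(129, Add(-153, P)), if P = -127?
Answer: -36120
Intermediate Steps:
Mul(129, Add(-153, P)) = Mul(129, Add(-153, -127)) = Mul(129, -280) = -36120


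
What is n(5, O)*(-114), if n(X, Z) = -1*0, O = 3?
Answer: 0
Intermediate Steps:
n(X, Z) = 0
n(5, O)*(-114) = 0*(-114) = 0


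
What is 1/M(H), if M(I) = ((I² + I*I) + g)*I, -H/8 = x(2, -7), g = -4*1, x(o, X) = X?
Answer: 1/351008 ≈ 2.8489e-6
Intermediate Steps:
g = -4
H = 56 (H = -8*(-7) = 56)
M(I) = I*(-4 + 2*I²) (M(I) = ((I² + I*I) - 4)*I = ((I² + I²) - 4)*I = (2*I² - 4)*I = (-4 + 2*I²)*I = I*(-4 + 2*I²))
1/M(H) = 1/(2*56*(-2 + 56²)) = 1/(2*56*(-2 + 3136)) = 1/(2*56*3134) = 1/351008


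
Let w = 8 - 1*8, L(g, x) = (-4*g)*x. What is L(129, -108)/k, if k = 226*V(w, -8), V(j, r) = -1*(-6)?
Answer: 4644/113 ≈ 41.097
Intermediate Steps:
L(g, x) = -4*g*x
w = 0 (w = 8 - 8 = 0)
V(j, r) = 6
k = 1356 (k = 226*6 = 1356)
L(129, -108)/k = -4*129*(-108)/1356 = 55728*(1/1356) = 4644/113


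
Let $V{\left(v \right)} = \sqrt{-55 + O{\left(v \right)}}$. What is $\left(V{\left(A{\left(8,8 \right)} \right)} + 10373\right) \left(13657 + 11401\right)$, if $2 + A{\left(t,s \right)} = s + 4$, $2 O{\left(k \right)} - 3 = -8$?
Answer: $259926634 + 12529 i \sqrt{230} \approx 2.5993 \cdot 10^{8} + 1.9001 \cdot 10^{5} i$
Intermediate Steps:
$O{\left(k \right)} = - \frac{5}{2}$ ($O{\left(k \right)} = \frac{3}{2} + \frac{1}{2} \left(-8\right) = \frac{3}{2} - 4 = - \frac{5}{2}$)
$A{\left(t,s \right)} = 2 + s$ ($A{\left(t,s \right)} = -2 + \left(s + 4\right) = -2 + \left(4 + s\right) = 2 + s$)
$V{\left(v \right)} = \frac{i \sqrt{230}}{2}$ ($V{\left(v \right)} = \sqrt{-55 - \frac{5}{2}} = \sqrt{- \frac{115}{2}} = \frac{i \sqrt{230}}{2}$)
$\left(V{\left(A{\left(8,8 \right)} \right)} + 10373\right) \left(13657 + 11401\right) = \left(\frac{i \sqrt{230}}{2} + 10373\right) \left(13657 + 11401\right) = \left(10373 + \frac{i \sqrt{230}}{2}\right) 25058 = 259926634 + 12529 i \sqrt{230}$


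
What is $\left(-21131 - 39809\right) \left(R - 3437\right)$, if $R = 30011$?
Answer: $-1619419560$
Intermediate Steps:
$\left(-21131 - 39809\right) \left(R - 3437\right) = \left(-21131 - 39809\right) \left(30011 - 3437\right) = \left(-60940\right) 26574 = -1619419560$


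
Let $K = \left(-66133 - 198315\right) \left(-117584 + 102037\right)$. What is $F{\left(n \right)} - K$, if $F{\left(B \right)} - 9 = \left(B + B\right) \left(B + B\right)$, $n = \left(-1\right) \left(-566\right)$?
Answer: $-4110091623$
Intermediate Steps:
$n = 566$
$F{\left(B \right)} = 9 + 4 B^{2}$ ($F{\left(B \right)} = 9 + \left(B + B\right) \left(B + B\right) = 9 + 2 B 2 B = 9 + 4 B^{2}$)
$K = 4111373056$ ($K = \left(-264448\right) \left(-15547\right) = 4111373056$)
$F{\left(n \right)} - K = \left(9 + 4 \cdot 566^{2}\right) - 4111373056 = \left(9 + 4 \cdot 320356\right) - 4111373056 = \left(9 + 1281424\right) - 4111373056 = 1281433 - 4111373056 = -4110091623$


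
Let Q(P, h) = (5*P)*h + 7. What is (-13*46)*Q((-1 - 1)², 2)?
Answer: -28106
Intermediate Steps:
Q(P, h) = 7 + 5*P*h (Q(P, h) = 5*P*h + 7 = 7 + 5*P*h)
(-13*46)*Q((-1 - 1)², 2) = (-13*46)*(7 + 5*(-1 - 1)²*2) = -598*(7 + 5*(-2)²*2) = -598*(7 + 5*4*2) = -598*(7 + 40) = -598*47 = -28106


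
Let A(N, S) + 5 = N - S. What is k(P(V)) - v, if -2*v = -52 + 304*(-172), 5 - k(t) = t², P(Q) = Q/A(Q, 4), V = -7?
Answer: -6698289/256 ≈ -26165.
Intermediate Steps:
A(N, S) = -5 + N - S (A(N, S) = -5 + (N - S) = -5 + N - S)
P(Q) = Q/(-9 + Q) (P(Q) = Q/(-5 + Q - 1*4) = Q/(-5 + Q - 4) = Q/(-9 + Q))
k(t) = 5 - t²
v = 26170 (v = -(-52 + 304*(-172))/2 = -(-52 - 52288)/2 = -½*(-52340) = 26170)
k(P(V)) - v = (5 - (-7/(-9 - 7))²) - 1*26170 = (5 - (-7/(-16))²) - 26170 = (5 - (-7*(-1/16))²) - 26170 = (5 - (7/16)²) - 26170 = (5 - 1*49/256) - 26170 = (5 - 49/256) - 26170 = 1231/256 - 26170 = -6698289/256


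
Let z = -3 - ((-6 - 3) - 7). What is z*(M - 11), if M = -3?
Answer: -182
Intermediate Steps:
z = 13 (z = -3 - (-9 - 7) = -3 - 1*(-16) = -3 + 16 = 13)
z*(M - 11) = 13*(-3 - 11) = 13*(-14) = -182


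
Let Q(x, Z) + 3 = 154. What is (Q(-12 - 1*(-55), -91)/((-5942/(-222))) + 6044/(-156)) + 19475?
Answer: 2252713273/115869 ≈ 19442.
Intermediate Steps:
Q(x, Z) = 151 (Q(x, Z) = -3 + 154 = 151)
(Q(-12 - 1*(-55), -91)/((-5942/(-222))) + 6044/(-156)) + 19475 = (151/((-5942/(-222))) + 6044/(-156)) + 19475 = (151/((-5942*(-1/222))) + 6044*(-1/156)) + 19475 = (151/(2971/111) - 1511/39) + 19475 = (151*(111/2971) - 1511/39) + 19475 = (16761/2971 - 1511/39) + 19475 = -3835502/115869 + 19475 = 2252713273/115869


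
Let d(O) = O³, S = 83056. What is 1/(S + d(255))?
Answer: 1/16664431 ≈ 6.0008e-8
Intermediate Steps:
1/(S + d(255)) = 1/(83056 + 255³) = 1/(83056 + 16581375) = 1/16664431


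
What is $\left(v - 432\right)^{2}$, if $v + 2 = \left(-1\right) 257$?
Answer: $477481$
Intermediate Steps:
$v = -259$ ($v = -2 - 257 = -259$)
$\left(v - 432\right)^{2} = \left(-259 - 432\right)^{2} = \left(-691\right)^{2} = 477481$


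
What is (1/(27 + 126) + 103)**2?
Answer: 248377600/23409 ≈ 10610.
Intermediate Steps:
(1/(27 + 126) + 103)**2 = (1/153 + 103)**2 = (15760/153)**2 = 248377600/23409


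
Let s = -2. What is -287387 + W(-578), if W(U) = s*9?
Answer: -287405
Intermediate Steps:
W(U) = -18 (W(U) = -2*9 = -18)
-287387 + W(-578) = -287387 - 18 = -287405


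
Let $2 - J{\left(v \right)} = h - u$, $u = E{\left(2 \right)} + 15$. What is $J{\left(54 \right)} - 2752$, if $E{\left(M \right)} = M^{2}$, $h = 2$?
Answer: $-2733$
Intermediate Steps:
$u = 19$ ($u = 2^{2} + 15 = 4 + 15 = 19$)
$J{\left(v \right)} = 19$ ($J{\left(v \right)} = 2 - \left(2 - 19\right) = 2 - -17 = 2 + 17 = 19$)
$J{\left(54 \right)} - 2752 = 19 - 2752 = -2733$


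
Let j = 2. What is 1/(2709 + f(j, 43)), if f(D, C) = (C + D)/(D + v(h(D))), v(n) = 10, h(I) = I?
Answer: 4/10851 ≈ 0.00036863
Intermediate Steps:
f(D, C) = (C + D)/(10 + D) (f(D, C) = (C + D)/(D + 10) = (C + D)/(10 + D))
1/(2709 + f(j, 43)) = 1/(2709 + (43 + 2)/(10 + 2)) = 1/(2709 + 45/12) = 1/(2709 + (1/12)*45) = 1/(2709 + 15/4) = 1/(10851/4) = 4/10851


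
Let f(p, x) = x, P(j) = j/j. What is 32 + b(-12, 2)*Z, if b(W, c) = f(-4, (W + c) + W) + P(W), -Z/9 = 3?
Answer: 599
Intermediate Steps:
P(j) = 1
Z = -27 (Z = -9*3 = -27)
b(W, c) = 1 + c + 2*W (b(W, c) = ((W + c) + W) + 1 = (c + 2*W) + 1 = 1 + c + 2*W)
32 + b(-12, 2)*Z = 32 + (1 + 2 + 2*(-12))*(-27) = 32 + (1 + 2 - 24)*(-27) = 32 - 21*(-27) = 32 + 567 = 599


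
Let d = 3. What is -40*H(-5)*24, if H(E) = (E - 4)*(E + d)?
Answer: -17280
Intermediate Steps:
H(E) = (-4 + E)*(3 + E) (H(E) = (E - 4)*(E + 3) = (-4 + E)*(3 + E))
-40*H(-5)*24 = -40*(-12 + (-5)² - 1*(-5))*24 = -40*(-12 + 25 + 5)*24 = -40*18*24 = -720*24 = -17280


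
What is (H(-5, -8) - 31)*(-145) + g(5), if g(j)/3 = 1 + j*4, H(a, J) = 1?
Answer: 4413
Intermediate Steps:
g(j) = 3 + 12*j (g(j) = 3*(1 + j*4) = 3*(1 + 4*j) = 3 + 12*j)
(H(-5, -8) - 31)*(-145) + g(5) = (1 - 31)*(-145) + (3 + 12*5) = -30*(-145) + (3 + 60) = 4350 + 63 = 4413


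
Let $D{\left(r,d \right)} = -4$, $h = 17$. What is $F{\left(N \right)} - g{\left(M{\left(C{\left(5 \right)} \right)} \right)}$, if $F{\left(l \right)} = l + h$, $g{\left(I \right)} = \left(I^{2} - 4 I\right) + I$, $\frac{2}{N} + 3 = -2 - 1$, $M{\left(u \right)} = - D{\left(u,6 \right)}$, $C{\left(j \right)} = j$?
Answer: $\frac{38}{3} \approx 12.667$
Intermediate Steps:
$M{\left(u \right)} = 4$ ($M{\left(u \right)} = \left(-1\right) \left(-4\right) = 4$)
$N = - \frac{1}{3}$ ($N = \frac{2}{-3 - 3} = \frac{2}{-6} = 2 \left(- \frac{1}{6}\right) = - \frac{1}{3} \approx -0.33333$)
$g{\left(I \right)} = I^{2} - 3 I$
$F{\left(l \right)} = 17 + l$ ($F{\left(l \right)} = l + 17 = 17 + l$)
$F{\left(N \right)} - g{\left(M{\left(C{\left(5 \right)} \right)} \right)} = \left(17 - \frac{1}{3}\right) - 4 \left(-3 + 4\right) = \frac{50}{3} - 4 \cdot 1 = \frac{50}{3} - 4 = \frac{38}{3}$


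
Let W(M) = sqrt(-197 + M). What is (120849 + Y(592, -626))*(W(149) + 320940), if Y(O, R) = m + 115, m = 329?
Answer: 38927775420 + 485172*I*sqrt(3) ≈ 3.8928e+10 + 8.4034e+5*I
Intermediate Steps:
Y(O, R) = 444 (Y(O, R) = 329 + 115 = 444)
(120849 + Y(592, -626))*(W(149) + 320940) = (120849 + 444)*(sqrt(-197 + 149) + 320940) = 121293*(sqrt(-48) + 320940) = 121293*(4*I*sqrt(3) + 320940) = 121293*(320940 + 4*I*sqrt(3)) = 38927775420 + 485172*I*sqrt(3)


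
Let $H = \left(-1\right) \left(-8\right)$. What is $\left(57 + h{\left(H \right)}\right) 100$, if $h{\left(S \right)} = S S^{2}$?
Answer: $56900$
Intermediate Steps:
$H = 8$
$h{\left(S \right)} = S^{3}$
$\left(57 + h{\left(H \right)}\right) 100 = \left(57 + 8^{3}\right) 100 = \left(57 + 512\right) 100 = 569 \cdot 100 = 56900$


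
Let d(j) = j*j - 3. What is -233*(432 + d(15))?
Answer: -152382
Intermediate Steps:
d(j) = -3 + j**2 (d(j) = j**2 - 3 = -3 + j**2)
-233*(432 + d(15)) = -233*(432 + (-3 + 15**2)) = -233*(432 + (-3 + 225)) = -233*(432 + 222) = -233*654 = -152382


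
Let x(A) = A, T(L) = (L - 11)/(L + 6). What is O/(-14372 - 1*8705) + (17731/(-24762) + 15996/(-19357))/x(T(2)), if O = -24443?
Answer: 120966272791831/49775500217781 ≈ 2.4302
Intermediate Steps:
T(L) = (-11 + L)/(6 + L)
O/(-14372 - 1*8705) + (17731/(-24762) + 15996/(-19357))/x(T(2)) = -24443/(-14372 - 1*8705) + (17731/(-24762) + 15996/(-19357))/(((-11 + 2)/(6 + 2))) = -24443/(-14372 - 8705) + (17731*(-1/24762) + 15996*(-1/19357))/((-9/8)) = -24443/(-23077) + (-17731/24762 - 15996/19357)/(((1/8)*(-9))) = -24443*(-1/23077) - 739311919/(479318034*(-9/8)) = 24443/23077 - 739311919/479318034*(-8/9) = 24443/23077 + 2957247676/2156931153 = 120966272791831/49775500217781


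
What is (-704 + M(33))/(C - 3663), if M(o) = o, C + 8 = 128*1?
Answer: 671/3543 ≈ 0.18939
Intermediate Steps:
C = 120 (C = -8 + 128*1 = -8 + 128 = 120)
(-704 + M(33))/(C - 3663) = (-704 + 33)/(120 - 3663) = -671/(-3543) = -671*(-1/3543) = 671/3543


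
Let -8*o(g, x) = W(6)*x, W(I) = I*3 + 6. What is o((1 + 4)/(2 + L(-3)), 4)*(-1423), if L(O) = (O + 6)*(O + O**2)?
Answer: 17076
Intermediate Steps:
L(O) = (6 + O)*(O + O**2)
W(I) = 6 + 3*I (W(I) = 3*I + 6 = 6 + 3*I)
o(g, x) = -3*x (o(g, x) = -(6 + 3*6)*x/8 = -(6 + 18)*x/8 = -3*x)
o((1 + 4)/(2 + L(-3)), 4)*(-1423) = -3*4*(-1423) = -12*(-1423) = 17076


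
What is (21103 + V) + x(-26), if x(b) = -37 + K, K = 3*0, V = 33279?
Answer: 54345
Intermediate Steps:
K = 0
x(b) = -37 (x(b) = -37 + 0 = -37)
(21103 + V) + x(-26) = (21103 + 33279) - 37 = 54382 - 37 = 54345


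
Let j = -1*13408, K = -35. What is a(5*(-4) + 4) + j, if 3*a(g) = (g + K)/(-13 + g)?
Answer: -388815/29 ≈ -13407.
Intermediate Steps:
a(g) = (-35 + g)/(3*(-13 + g)) (a(g) = ((g - 35)/(-13 + g))/3 = ((-35 + g)/(-13 + g))/3 = (-35 + g)/(3*(-13 + g)))
j = -13408
a(5*(-4) + 4) + j = (-35 + (5*(-4) + 4))/(3*(-13 + (5*(-4) + 4))) - 13408 = (-35 + (-20 + 4))/(3*(-13 + (-20 + 4))) - 13408 = (-35 - 16)/(3*(-13 - 16)) - 13408 = (1/3)*(-51)/(-29) - 13408 = (1/3)*(-1/29)*(-51) - 13408 = 17/29 - 13408 = -388815/29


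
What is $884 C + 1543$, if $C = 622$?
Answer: $551391$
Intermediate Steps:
$884 C + 1543 = 884 \cdot 622 + 1543 = 549848 + 1543 = 551391$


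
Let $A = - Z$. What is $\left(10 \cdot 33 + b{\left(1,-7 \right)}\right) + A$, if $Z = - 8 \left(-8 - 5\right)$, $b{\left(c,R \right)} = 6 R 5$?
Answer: $16$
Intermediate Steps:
$b{\left(c,R \right)} = 30 R$
$Z = 104$ ($Z = \left(-8\right) \left(-13\right) = 104$)
$A = -104$ ($A = \left(-1\right) 104 = -104$)
$\left(10 \cdot 33 + b{\left(1,-7 \right)}\right) + A = \left(10 \cdot 33 + 30 \left(-7\right)\right) - 104 = \left(330 - 210\right) - 104 = 120 - 104 = 16$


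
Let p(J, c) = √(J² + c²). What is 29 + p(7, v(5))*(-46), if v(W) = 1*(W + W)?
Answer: 29 - 46*√149 ≈ -532.50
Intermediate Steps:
v(W) = 2*W (v(W) = 1*(2*W) = 2*W)
29 + p(7, v(5))*(-46) = 29 + √(7² + (2*5)²)*(-46) = 29 + √(49 + 10²)*(-46) = 29 + √(49 + 100)*(-46) = 29 + √149*(-46) = 29 - 46*√149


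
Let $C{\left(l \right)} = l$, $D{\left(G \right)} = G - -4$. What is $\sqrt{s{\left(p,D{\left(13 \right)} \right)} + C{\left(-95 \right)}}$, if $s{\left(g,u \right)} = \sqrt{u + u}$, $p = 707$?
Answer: $\sqrt{-95 + \sqrt{34}} \approx 9.4429 i$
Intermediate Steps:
$D{\left(G \right)} = 4 + G$ ($D{\left(G \right)} = G + 4 = 4 + G$)
$s{\left(g,u \right)} = \sqrt{2} \sqrt{u}$ ($s{\left(g,u \right)} = \sqrt{2 u} = \sqrt{2} \sqrt{u}$)
$\sqrt{s{\left(p,D{\left(13 \right)} \right)} + C{\left(-95 \right)}} = \sqrt{\sqrt{2} \sqrt{4 + 13} - 95} = \sqrt{\sqrt{2} \sqrt{17} - 95} = \sqrt{\sqrt{34} - 95} = \sqrt{-95 + \sqrt{34}}$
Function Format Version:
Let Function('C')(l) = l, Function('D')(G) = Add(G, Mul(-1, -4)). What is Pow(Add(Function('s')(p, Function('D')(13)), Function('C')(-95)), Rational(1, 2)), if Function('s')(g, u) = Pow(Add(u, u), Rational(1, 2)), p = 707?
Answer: Pow(Add(-95, Pow(34, Rational(1, 2))), Rational(1, 2)) ≈ Mul(9.4429, I)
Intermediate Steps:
Function('D')(G) = Add(4, G) (Function('D')(G) = Add(G, 4) = Add(4, G))
Function('s')(g, u) = Mul(Pow(2, Rational(1, 2)), Pow(u, Rational(1, 2))) (Function('s')(g, u) = Pow(Mul(2, u), Rational(1, 2)) = Mul(Pow(2, Rational(1, 2)), Pow(u, Rational(1, 2))))
Pow(Add(Function('s')(p, Function('D')(13)), Function('C')(-95)), Rational(1, 2)) = Pow(Add(Mul(Pow(2, Rational(1, 2)), Pow(Add(4, 13), Rational(1, 2))), -95), Rational(1, 2)) = Pow(Add(Mul(Pow(2, Rational(1, 2)), Pow(17, Rational(1, 2))), -95), Rational(1, 2)) = Pow(Add(Pow(34, Rational(1, 2)), -95), Rational(1, 2)) = Pow(Add(-95, Pow(34, Rational(1, 2))), Rational(1, 2))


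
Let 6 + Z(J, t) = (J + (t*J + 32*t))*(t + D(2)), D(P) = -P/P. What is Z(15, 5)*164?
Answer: 163016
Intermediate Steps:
D(P) = -1 (D(P) = -1*1 = -1)
Z(J, t) = -6 + (-1 + t)*(J + 32*t + J*t) (Z(J, t) = -6 + (J + (t*J + 32*t))*(t - 1) = -6 + (J + (J*t + 32*t))*(-1 + t) = -6 + (J + (32*t + J*t))*(-1 + t) = -6 + (J + 32*t + J*t)*(-1 + t) = -6 + (-1 + t)*(J + 32*t + J*t))
Z(15, 5)*164 = (-6 - 1*15 - 32*5 + 32*5**2 + 15*5**2)*164 = (-6 - 15 - 160 + 32*25 + 15*25)*164 = (-6 - 15 - 160 + 800 + 375)*164 = 994*164 = 163016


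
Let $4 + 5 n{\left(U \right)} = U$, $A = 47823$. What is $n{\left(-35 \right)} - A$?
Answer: $- \frac{239154}{5} \approx -47831.0$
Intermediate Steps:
$n{\left(U \right)} = - \frac{4}{5} + \frac{U}{5}$
$n{\left(-35 \right)} - A = \left(- \frac{4}{5} + \frac{1}{5} \left(-35\right)\right) - 47823 = \left(- \frac{4}{5} - 7\right) - 47823 = - \frac{39}{5} - 47823 = - \frac{239154}{5}$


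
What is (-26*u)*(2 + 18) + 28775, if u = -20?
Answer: 39175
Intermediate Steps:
(-26*u)*(2 + 18) + 28775 = (-26*(-20))*(2 + 18) + 28775 = 520*20 + 28775 = 10400 + 28775 = 39175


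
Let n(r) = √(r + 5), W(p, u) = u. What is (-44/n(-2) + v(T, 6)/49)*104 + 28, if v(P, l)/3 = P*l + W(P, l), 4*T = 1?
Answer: 3712/49 - 4576*√3/3 ≈ -2566.2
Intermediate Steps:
T = ¼ (T = (¼)*1 = ¼ ≈ 0.25000)
v(P, l) = 3*l + 3*P*l (v(P, l) = 3*(P*l + l) = 3*(l + P*l) = 3*l + 3*P*l)
n(r) = √(5 + r)
(-44/n(-2) + v(T, 6)/49)*104 + 28 = (-44/√(5 - 2) + (3*6*(1 + ¼))/49)*104 + 28 = (-44*√3/3 + (3*6*(5/4))*(1/49))*104 + 28 = (-44*√3/3 + (45/2)*(1/49))*104 + 28 = (-44*√3/3 + 45/98)*104 + 28 = (45/98 - 44*√3/3)*104 + 28 = (2340/49 - 4576*√3/3) + 28 = 3712/49 - 4576*√3/3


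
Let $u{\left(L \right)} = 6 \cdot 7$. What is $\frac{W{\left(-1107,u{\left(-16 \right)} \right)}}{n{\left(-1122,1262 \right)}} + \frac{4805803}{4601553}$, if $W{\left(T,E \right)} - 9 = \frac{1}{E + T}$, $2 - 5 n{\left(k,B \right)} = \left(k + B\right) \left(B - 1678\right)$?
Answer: $\frac{523357118135}{500743661517} \approx 1.0452$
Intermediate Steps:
$n{\left(k,B \right)} = \frac{2}{5} - \frac{\left(-1678 + B\right) \left(B + k\right)}{5}$ ($n{\left(k,B \right)} = \frac{2}{5} - \frac{\left(k + B\right) \left(B - 1678\right)}{5} = \frac{2}{5} - \frac{\left(B + k\right) \left(-1678 + B\right)}{5} = \frac{2}{5} - \frac{\left(-1678 + B\right) \left(B + k\right)}{5}$)
$u{\left(L \right)} = 42$
$W{\left(T,E \right)} = 9 + \frac{1}{E + T}$
$\frac{W{\left(-1107,u{\left(-16 \right)} \right)}}{n{\left(-1122,1262 \right)}} + \frac{4805803}{4601553} = \frac{\frac{1}{42 - 1107} \left(1 + 9 \cdot 42 + 9 \left(-1107\right)\right)}{\frac{2}{5} - \frac{1262^{2}}{5} + \frac{1678}{5} \cdot 1262 + \frac{1678}{5} \left(-1122\right) - \frac{1262}{5} \left(-1122\right)} + \frac{4805803}{4601553} = \frac{\frac{1}{-1065} \left(1 + 378 - 9963\right)}{\frac{2}{5} - \frac{1592644}{5} + \frac{2117636}{5} - \frac{1882716}{5} + \frac{1415964}{5}} + 4805803 \cdot \frac{1}{4601553} = \frac{\left(- \frac{1}{1065}\right) \left(-9584\right)}{\frac{2}{5} - \frac{1592644}{5} + \frac{2117636}{5} - \frac{1882716}{5} + \frac{1415964}{5}} + \frac{252937}{242187} = \frac{9584}{1065 \cdot \frac{58242}{5}} + \frac{252937}{242187} = \frac{9584}{1065} \cdot \frac{5}{58242} + \frac{252937}{242187} = \frac{4792}{6202773} + \frac{252937}{242187} = \frac{523357118135}{500743661517}$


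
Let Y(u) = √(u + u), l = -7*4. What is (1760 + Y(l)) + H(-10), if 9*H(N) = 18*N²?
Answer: 1960 + 2*I*√14 ≈ 1960.0 + 7.4833*I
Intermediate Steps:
l = -28
H(N) = 2*N² (H(N) = (18*N²)/9 = 2*N²)
Y(u) = √2*√u (Y(u) = √(2*u) = √2*√u)
(1760 + Y(l)) + H(-10) = (1760 + √2*√(-28)) + 2*(-10)² = (1760 + √2*(2*I*√7)) + 2*100 = (1760 + 2*I*√14) + 200 = 1960 + 2*I*√14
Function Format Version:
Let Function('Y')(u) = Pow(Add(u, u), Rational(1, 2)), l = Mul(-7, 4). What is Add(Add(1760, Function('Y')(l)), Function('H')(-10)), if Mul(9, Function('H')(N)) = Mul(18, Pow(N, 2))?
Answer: Add(1960, Mul(2, I, Pow(14, Rational(1, 2)))) ≈ Add(1960.0, Mul(7.4833, I))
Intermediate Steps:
l = -28
Function('H')(N) = Mul(2, Pow(N, 2)) (Function('H')(N) = Mul(Rational(1, 9), Mul(18, Pow(N, 2))) = Mul(2, Pow(N, 2)))
Function('Y')(u) = Mul(Pow(2, Rational(1, 2)), Pow(u, Rational(1, 2))) (Function('Y')(u) = Pow(Mul(2, u), Rational(1, 2)) = Mul(Pow(2, Rational(1, 2)), Pow(u, Rational(1, 2))))
Add(Add(1760, Function('Y')(l)), Function('H')(-10)) = Add(Add(1760, Mul(Pow(2, Rational(1, 2)), Pow(-28, Rational(1, 2)))), Mul(2, Pow(-10, 2))) = Add(Add(1760, Mul(Pow(2, Rational(1, 2)), Mul(2, I, Pow(7, Rational(1, 2))))), Mul(2, 100)) = Add(Add(1760, Mul(2, I, Pow(14, Rational(1, 2)))), 200) = Add(1960, Mul(2, I, Pow(14, Rational(1, 2))))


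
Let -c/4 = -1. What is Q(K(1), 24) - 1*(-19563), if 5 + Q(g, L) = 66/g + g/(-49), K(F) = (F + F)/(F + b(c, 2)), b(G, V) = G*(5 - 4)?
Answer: 4832133/245 ≈ 19723.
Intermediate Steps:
c = 4 (c = -4*(-1) = 4)
b(G, V) = G (b(G, V) = G*1 = G)
K(F) = 2*F/(4 + F) (K(F) = (F + F)/(F + 4) = (2*F)/(4 + F) = 2*F/(4 + F))
Q(g, L) = -5 + 66/g - g/49 (Q(g, L) = -5 + (66/g + g/(-49)) = -5 + (66/g + g*(-1/49)) = -5 + (66/g - g/49) = -5 + 66/g - g/49)
Q(K(1), 24) - 1*(-19563) = (-5 + 66/((2*1/(4 + 1))) - 2/(49*(4 + 1))) - 1*(-19563) = (-5 + 66/((2*1/5)) - 2/(49*5)) + 19563 = (-5 + 66/((2*1*(⅕))) - 2/(49*5)) + 19563 = (-5 + 66/(⅖) - 1/49*⅖) + 19563 = (-5 + 66*(5/2) - 2/245) + 19563 = (-5 + 165 - 2/245) + 19563 = 39198/245 + 19563 = 4832133/245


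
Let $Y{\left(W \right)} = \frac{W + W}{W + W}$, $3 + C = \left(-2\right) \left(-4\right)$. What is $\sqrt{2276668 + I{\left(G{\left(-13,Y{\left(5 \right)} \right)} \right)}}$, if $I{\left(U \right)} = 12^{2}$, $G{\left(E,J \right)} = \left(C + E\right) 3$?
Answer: $2 \sqrt{569203} \approx 1508.9$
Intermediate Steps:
$C = 5$ ($C = -3 - -8 = -3 + 8 = 5$)
$Y{\left(W \right)} = 1$ ($Y{\left(W \right)} = \frac{2 W}{2 W} = 2 W \frac{1}{2 W} = 1$)
$G{\left(E,J \right)} = 15 + 3 E$ ($G{\left(E,J \right)} = \left(5 + E\right) 3 = 15 + 3 E$)
$I{\left(U \right)} = 144$
$\sqrt{2276668 + I{\left(G{\left(-13,Y{\left(5 \right)} \right)} \right)}} = \sqrt{2276668 + 144} = \sqrt{2276812} = 2 \sqrt{569203}$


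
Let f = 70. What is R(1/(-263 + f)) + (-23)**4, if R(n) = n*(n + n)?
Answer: 10423797411/37249 ≈ 2.7984e+5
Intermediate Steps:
R(n) = 2*n**2 (R(n) = n*(2*n) = 2*n**2)
R(1/(-263 + f)) + (-23)**4 = 2*(1/(-263 + 70))**2 + (-23)**4 = 2*(1/(-193))**2 + 279841 = 2*(-1/193)**2 + 279841 = 2*(1/37249) + 279841 = 2/37249 + 279841 = 10423797411/37249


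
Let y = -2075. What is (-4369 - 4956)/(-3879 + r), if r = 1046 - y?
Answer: 9325/758 ≈ 12.302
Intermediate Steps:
r = 3121 (r = 1046 - 1*(-2075) = 1046 + 2075 = 3121)
(-4369 - 4956)/(-3879 + r) = (-4369 - 4956)/(-3879 + 3121) = -9325/(-758) = -9325*(-1/758) = 9325/758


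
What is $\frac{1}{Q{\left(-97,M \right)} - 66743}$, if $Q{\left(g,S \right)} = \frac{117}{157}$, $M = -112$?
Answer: $- \frac{157}{10478534} \approx -1.4983 \cdot 10^{-5}$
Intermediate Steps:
$Q{\left(g,S \right)} = \frac{117}{157}$ ($Q{\left(g,S \right)} = 117 \cdot \frac{1}{157} = \frac{117}{157}$)
$\frac{1}{Q{\left(-97,M \right)} - 66743} = \frac{1}{\frac{117}{157} - 66743} = \frac{1}{- \frac{10478534}{157}} = - \frac{157}{10478534}$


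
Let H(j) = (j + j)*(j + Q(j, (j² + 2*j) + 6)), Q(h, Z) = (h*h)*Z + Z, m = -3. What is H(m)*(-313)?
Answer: 163386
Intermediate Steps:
Q(h, Z) = Z + Z*h² (Q(h, Z) = h²*Z + Z = Z*h² + Z = Z + Z*h²)
H(j) = 2*j*(j + (1 + j²)*(6 + j² + 2*j)) (H(j) = (j + j)*(j + ((j² + 2*j) + 6)*(1 + j²)) = (2*j)*(j + (6 + j² + 2*j)*(1 + j²)) = (2*j)*(j + (1 + j²)*(6 + j² + 2*j)) = 2*j*(j + (1 + j²)*(6 + j² + 2*j)))
H(m)*(-313) = (2*(-3)*(-3 + (1 + (-3)²)*(6 + (-3)² + 2*(-3))))*(-313) = (2*(-3)*(-3 + (1 + 9)*(6 + 9 - 6)))*(-313) = (2*(-3)*(-3 + 10*9))*(-313) = (2*(-3)*(-3 + 90))*(-313) = (2*(-3)*87)*(-313) = -522*(-313) = 163386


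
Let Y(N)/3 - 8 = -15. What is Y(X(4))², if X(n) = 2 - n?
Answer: 441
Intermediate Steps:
Y(N) = -21 (Y(N) = 24 + 3*(-15) = 24 - 45 = -21)
Y(X(4))² = (-21)² = 441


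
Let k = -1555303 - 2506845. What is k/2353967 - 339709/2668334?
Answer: -11638831397035/6281170180978 ≈ -1.8530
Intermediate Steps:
k = -4062148
k/2353967 - 339709/2668334 = -4062148/2353967 - 339709/2668334 = -11638831397035/6281170180978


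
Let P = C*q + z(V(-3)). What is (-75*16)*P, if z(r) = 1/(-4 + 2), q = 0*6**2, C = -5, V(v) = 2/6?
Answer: 600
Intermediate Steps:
V(v) = 1/3 (V(v) = 2*(1/6) = 1/3)
q = 0 (q = 0*36 = 0)
z(r) = -1/2 (z(r) = 1/(-2) = -1/2)
P = -1/2 (P = -5*0 - 1/2 = 0 - 1/2 = -1/2 ≈ -0.50000)
(-75*16)*P = -75*16*(-1/2) = -1200*(-1/2) = 600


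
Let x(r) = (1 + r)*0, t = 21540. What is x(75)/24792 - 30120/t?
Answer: -502/359 ≈ -1.3983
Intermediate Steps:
x(r) = 0
x(75)/24792 - 30120/t = 0/24792 - 30120/21540 = 0*(1/24792) - 30120*1/21540 = 0 - 502/359 = -502/359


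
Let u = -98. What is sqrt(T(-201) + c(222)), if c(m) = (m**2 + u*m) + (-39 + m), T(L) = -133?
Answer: sqrt(27578) ≈ 166.07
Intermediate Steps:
c(m) = -39 + m**2 - 97*m (c(m) = (m**2 - 98*m) + (-39 + m) = -39 + m**2 - 97*m)
sqrt(T(-201) + c(222)) = sqrt(-133 + (-39 + 222**2 - 97*222)) = sqrt(-133 + (-39 + 49284 - 21534)) = sqrt(-133 + 27711) = sqrt(27578)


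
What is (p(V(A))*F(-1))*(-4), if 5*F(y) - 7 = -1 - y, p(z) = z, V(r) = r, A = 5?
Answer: -28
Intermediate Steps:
F(y) = 6/5 - y/5 (F(y) = 7/5 + (-1 - y)/5 = 7/5 + (-⅕ - y/5) = 6/5 - y/5)
(p(V(A))*F(-1))*(-4) = (5*(6/5 - ⅕*(-1)))*(-4) = (5*(6/5 + ⅕))*(-4) = (5*(7/5))*(-4) = 7*(-4) = -28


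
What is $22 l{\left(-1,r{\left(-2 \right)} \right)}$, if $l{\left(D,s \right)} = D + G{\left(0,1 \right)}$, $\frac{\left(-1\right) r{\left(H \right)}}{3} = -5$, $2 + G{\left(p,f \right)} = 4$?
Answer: $22$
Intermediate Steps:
$G{\left(p,f \right)} = 2$ ($G{\left(p,f \right)} = -2 + 4 = 2$)
$r{\left(H \right)} = 15$ ($r{\left(H \right)} = \left(-3\right) \left(-5\right) = 15$)
$l{\left(D,s \right)} = 2 + D$ ($l{\left(D,s \right)} = D + 2 = 2 + D$)
$22 l{\left(-1,r{\left(-2 \right)} \right)} = 22 \left(2 - 1\right) = 22 \cdot 1 = 22$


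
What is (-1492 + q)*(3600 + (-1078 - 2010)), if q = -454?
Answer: -996352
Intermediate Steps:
(-1492 + q)*(3600 + (-1078 - 2010)) = (-1492 - 454)*(3600 + (-1078 - 2010)) = -1946*(3600 - 3088) = -1946*512 = -996352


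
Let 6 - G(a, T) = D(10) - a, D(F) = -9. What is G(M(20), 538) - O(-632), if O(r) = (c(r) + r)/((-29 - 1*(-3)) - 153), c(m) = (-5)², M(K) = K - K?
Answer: 2078/179 ≈ 11.609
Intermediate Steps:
M(K) = 0
c(m) = 25
O(r) = -25/179 - r/179 (O(r) = (25 + r)/((-29 - 1*(-3)) - 153) = (25 + r)/((-29 + 3) - 153) = (25 + r)/(-26 - 153) = (25 + r)/(-179) = (25 + r)*(-1/179) = -25/179 - r/179)
G(a, T) = 15 + a (G(a, T) = 6 - (-9 - a) = 6 + (9 + a) = 15 + a)
G(M(20), 538) - O(-632) = (15 + 0) - (-25/179 - 1/179*(-632)) = 15 - (-25/179 + 632/179) = 15 - 1*607/179 = 15 - 607/179 = 2078/179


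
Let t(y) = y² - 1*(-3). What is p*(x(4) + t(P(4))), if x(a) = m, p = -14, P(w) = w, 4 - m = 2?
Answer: -294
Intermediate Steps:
m = 2 (m = 4 - 1*2 = 4 - 2 = 2)
x(a) = 2
t(y) = 3 + y² (t(y) = y² + 3 = 3 + y²)
p*(x(4) + t(P(4))) = -14*(2 + (3 + 4²)) = -14*(2 + (3 + 16)) = -14*(2 + 19) = -14*21 = -294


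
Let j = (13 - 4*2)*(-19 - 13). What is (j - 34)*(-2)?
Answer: 388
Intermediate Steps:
j = -160 (j = (13 - 8)*(-32) = 5*(-32) = -160)
(j - 34)*(-2) = (-160 - 34)*(-2) = -194*(-2) = 388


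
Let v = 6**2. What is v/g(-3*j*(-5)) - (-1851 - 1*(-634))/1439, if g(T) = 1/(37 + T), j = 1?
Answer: 2695025/1439 ≈ 1872.8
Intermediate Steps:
v = 36
v/g(-3*j*(-5)) - (-1851 - 1*(-634))/1439 = 36/(1/(37 - 3*1*(-5))) - (-1851 - 1*(-634))/1439 = 36/(1/(37 - 3*(-5))) - (-1851 + 634)*(1/1439) = 36/(1/(37 + 15)) - 1*(-1217)*(1/1439) = 36/(1/52) + 1217*(1/1439) = 36/(1/52) + 1217/1439 = 36*52 + 1217/1439 = 1872 + 1217/1439 = 2695025/1439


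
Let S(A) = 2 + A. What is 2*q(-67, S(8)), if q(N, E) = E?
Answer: 20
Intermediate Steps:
2*q(-67, S(8)) = 2*(2 + 8) = 2*10 = 20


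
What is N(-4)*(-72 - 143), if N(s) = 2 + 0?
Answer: -430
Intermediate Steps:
N(s) = 2
N(-4)*(-72 - 143) = 2*(-72 - 143) = 2*(-215) = -430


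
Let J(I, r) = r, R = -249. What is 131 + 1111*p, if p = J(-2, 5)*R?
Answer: -1383064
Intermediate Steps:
p = -1245 (p = 5*(-249) = -1245)
131 + 1111*p = 131 + 1111*(-1245) = 131 - 1383195 = -1383064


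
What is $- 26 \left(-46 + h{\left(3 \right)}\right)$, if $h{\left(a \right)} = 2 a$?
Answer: $1040$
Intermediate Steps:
$- 26 \left(-46 + h{\left(3 \right)}\right) = - 26 \left(-46 + 2 \cdot 3\right) = - 26 \left(-46 + 6\right) = \left(-26\right) \left(-40\right) = 1040$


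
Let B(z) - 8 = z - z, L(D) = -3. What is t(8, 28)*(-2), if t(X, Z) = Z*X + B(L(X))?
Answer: -464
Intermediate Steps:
B(z) = 8 (B(z) = 8 + (z - z) = 8 + 0 = 8)
t(X, Z) = 8 + X*Z (t(X, Z) = Z*X + 8 = X*Z + 8 = 8 + X*Z)
t(8, 28)*(-2) = (8 + 8*28)*(-2) = (8 + 224)*(-2) = 232*(-2) = -464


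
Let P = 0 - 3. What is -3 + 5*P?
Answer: -18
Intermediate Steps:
P = -3
-3 + 5*P = -3 + 5*(-3) = -3 - 15 = -18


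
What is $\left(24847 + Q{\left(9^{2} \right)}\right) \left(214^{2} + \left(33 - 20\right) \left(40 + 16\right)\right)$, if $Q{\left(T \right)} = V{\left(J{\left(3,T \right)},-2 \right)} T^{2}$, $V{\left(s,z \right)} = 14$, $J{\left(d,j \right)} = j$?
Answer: $5429397324$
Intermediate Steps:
$Q{\left(T \right)} = 14 T^{2}$
$\left(24847 + Q{\left(9^{2} \right)}\right) \left(214^{2} + \left(33 - 20\right) \left(40 + 16\right)\right) = \left(24847 + 14 \left(9^{2}\right)^{2}\right) \left(214^{2} + \left(33 - 20\right) \left(40 + 16\right)\right) = \left(24847 + 14 \cdot 81^{2}\right) \left(45796 + 13 \cdot 56\right) = \left(24847 + 14 \cdot 6561\right) \left(45796 + 728\right) = \left(24847 + 91854\right) 46524 = 116701 \cdot 46524 = 5429397324$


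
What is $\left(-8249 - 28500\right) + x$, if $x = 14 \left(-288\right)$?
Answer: $-40781$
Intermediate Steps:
$x = -4032$
$\left(-8249 - 28500\right) + x = \left(-8249 - 28500\right) - 4032 = -36749 - 4032 = -40781$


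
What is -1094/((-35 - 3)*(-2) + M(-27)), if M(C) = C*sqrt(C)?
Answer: -83144/25459 - 88614*I*sqrt(3)/25459 ≈ -3.2658 - 6.0287*I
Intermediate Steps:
M(C) = C**(3/2)
-1094/((-35 - 3)*(-2) + M(-27)) = -1094/((-35 - 3)*(-2) + (-27)**(3/2)) = -1094/(-38*(-2) - 81*I*sqrt(3)) = -1094/(76 - 81*I*sqrt(3))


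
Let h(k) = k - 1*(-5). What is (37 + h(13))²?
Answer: 3025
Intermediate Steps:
h(k) = 5 + k (h(k) = k + 5 = 5 + k)
(37 + h(13))² = (37 + (5 + 13))² = (37 + 18)² = 55² = 3025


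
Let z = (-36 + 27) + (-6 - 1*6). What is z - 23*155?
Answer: -3586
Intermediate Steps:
z = -21 (z = -9 + (-6 - 6) = -9 - 12 = -21)
z - 23*155 = -21 - 23*155 = -21 - 3565 = -3586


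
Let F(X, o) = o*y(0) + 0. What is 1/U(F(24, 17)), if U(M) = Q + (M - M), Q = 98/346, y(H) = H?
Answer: 173/49 ≈ 3.5306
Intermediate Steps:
Q = 49/173 (Q = 98*(1/346) = 49/173 ≈ 0.28324)
F(X, o) = 0 (F(X, o) = o*0 + 0 = 0 + 0 = 0)
U(M) = 49/173 (U(M) = 49/173 + (M - M) = 49/173 + 0 = 49/173)
1/U(F(24, 17)) = 1/(49/173) = 173/49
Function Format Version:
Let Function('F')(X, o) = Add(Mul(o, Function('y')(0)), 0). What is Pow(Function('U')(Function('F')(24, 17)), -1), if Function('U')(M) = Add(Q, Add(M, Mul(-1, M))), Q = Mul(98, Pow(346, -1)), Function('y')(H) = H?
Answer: Rational(173, 49) ≈ 3.5306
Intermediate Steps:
Q = Rational(49, 173) (Q = Mul(98, Rational(1, 346)) = Rational(49, 173) ≈ 0.28324)
Function('F')(X, o) = 0 (Function('F')(X, o) = Add(Mul(o, 0), 0) = Add(0, 0) = 0)
Function('U')(M) = Rational(49, 173) (Function('U')(M) = Add(Rational(49, 173), Add(M, Mul(-1, M))) = Add(Rational(49, 173), 0) = Rational(49, 173))
Pow(Function('U')(Function('F')(24, 17)), -1) = Pow(Rational(49, 173), -1) = Rational(173, 49)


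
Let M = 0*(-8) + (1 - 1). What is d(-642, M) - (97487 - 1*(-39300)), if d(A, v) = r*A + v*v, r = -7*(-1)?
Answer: -141281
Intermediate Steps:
r = 7
M = 0 (M = 0 + 0 = 0)
d(A, v) = v² + 7*A (d(A, v) = 7*A + v*v = 7*A + v² = v² + 7*A)
d(-642, M) - (97487 - 1*(-39300)) = (0² + 7*(-642)) - (97487 - 1*(-39300)) = (0 - 4494) - (97487 + 39300) = -4494 - 1*136787 = -4494 - 136787 = -141281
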